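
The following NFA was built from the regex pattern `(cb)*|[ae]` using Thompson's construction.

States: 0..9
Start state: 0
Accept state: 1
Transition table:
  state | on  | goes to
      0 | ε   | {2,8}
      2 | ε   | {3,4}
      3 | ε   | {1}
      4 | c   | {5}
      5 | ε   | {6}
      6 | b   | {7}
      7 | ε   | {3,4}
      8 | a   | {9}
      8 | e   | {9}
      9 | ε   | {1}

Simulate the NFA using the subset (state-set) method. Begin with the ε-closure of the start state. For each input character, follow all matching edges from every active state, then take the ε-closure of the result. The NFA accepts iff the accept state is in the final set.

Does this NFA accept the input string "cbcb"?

Answer: ACCEPT

Derivation:
start: ε-closure({0}) = {0,1,2,3,4,8}
'c' @ 1: {5,6}
'b' @ 2: {1,3,4,7}  (accept∈set)
'c' @ 3: {5,6}
'b' @ 4: {1,3,4,7}  (accept∈set)
end set {1,3,4,7} — state 1 in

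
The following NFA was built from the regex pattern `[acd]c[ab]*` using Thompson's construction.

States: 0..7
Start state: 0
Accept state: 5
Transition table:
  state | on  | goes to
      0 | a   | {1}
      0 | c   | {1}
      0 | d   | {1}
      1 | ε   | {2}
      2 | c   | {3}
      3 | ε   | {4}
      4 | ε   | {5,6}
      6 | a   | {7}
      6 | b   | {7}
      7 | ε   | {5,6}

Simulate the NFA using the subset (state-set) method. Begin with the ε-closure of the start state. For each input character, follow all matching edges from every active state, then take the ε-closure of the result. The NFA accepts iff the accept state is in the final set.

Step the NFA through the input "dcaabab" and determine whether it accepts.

Answer: ACCEPT

Steps:
S₀ = ε-closure({0}) = {0}
'd' @ 1: {1,2}
'c' @ 2: {3,4,5,6}  ✓accept
'a' @ 3: {5,6,7}  ✓accept
'a' @ 4: {5,6,7}  ✓accept
'b' @ 5: {5,6,7}  ✓accept
'a' @ 6: {5,6,7}  ✓accept
'b' @ 7: {5,6,7}  ✓accept
final: {5,6,7}; accept 5 in set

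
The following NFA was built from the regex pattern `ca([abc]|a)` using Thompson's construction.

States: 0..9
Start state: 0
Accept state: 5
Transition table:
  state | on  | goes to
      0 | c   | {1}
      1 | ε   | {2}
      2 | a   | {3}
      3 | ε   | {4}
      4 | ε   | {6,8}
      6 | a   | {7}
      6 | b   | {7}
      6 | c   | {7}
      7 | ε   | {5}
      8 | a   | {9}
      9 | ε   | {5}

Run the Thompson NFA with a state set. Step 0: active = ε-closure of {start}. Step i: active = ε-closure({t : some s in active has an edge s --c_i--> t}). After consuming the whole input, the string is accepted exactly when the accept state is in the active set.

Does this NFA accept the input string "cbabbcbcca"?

Answer: REJECT

Steps:
start: ε-closure({0}) = {0}
'c' @ 1: {1,2}
'b' @ 2: {}  — no active states
rest 'abbcbcca' ignored (set empty)
after full input: {}  (accept=5 not in)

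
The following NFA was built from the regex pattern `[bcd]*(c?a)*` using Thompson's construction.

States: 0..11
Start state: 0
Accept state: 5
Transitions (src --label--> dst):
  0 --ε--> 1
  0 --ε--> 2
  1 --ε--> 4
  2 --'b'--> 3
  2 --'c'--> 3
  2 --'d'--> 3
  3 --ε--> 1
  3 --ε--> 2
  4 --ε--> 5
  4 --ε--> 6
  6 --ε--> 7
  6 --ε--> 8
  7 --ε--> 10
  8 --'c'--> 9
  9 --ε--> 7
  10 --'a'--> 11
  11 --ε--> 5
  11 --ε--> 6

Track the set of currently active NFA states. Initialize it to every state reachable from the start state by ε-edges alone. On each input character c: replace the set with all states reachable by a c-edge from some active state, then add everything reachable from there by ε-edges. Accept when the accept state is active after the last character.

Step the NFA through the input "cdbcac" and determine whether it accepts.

Answer: REJECT

Steps:
S₀ = ε-closure({0}) = {0,1,2,4,5,6,7,8,10}
'c' @ 1: {1,2,3,4,5,6,7,8,9,10}  [accepting]
'd' @ 2: {1,2,3,4,5,6,7,8,10}  [accepting]
'b' @ 3: {1,2,3,4,5,6,7,8,10}  [accepting]
'c' @ 4: {1,2,3,4,5,6,7,8,9,10}  [accepting]
'a' @ 5: {5,6,7,8,10,11}  [accepting]
'c' @ 6: {7,9,10}
after full input: {7,9,10}  (accept=5 not in)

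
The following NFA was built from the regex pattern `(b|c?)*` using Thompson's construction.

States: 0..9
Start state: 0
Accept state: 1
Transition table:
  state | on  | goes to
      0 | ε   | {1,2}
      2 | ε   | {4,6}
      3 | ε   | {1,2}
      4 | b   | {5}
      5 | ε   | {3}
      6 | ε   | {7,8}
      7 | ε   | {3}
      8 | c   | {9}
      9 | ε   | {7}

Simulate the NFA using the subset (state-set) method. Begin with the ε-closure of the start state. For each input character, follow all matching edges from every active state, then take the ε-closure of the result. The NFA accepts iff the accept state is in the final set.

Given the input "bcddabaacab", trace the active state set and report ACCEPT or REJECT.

Answer: REJECT

Steps:
initial (ε-close {0}): {0,1,2,3,4,6,7,8}
'b' @ 1: {1,2,3,4,5,6,7,8}  [accepting]
'c' @ 2: {1,2,3,4,6,7,8,9}  [accepting]
'd' @ 3: {}  — state set empty
rest 'dabaacab' ignored (set empty)
end set {} — state 1 not in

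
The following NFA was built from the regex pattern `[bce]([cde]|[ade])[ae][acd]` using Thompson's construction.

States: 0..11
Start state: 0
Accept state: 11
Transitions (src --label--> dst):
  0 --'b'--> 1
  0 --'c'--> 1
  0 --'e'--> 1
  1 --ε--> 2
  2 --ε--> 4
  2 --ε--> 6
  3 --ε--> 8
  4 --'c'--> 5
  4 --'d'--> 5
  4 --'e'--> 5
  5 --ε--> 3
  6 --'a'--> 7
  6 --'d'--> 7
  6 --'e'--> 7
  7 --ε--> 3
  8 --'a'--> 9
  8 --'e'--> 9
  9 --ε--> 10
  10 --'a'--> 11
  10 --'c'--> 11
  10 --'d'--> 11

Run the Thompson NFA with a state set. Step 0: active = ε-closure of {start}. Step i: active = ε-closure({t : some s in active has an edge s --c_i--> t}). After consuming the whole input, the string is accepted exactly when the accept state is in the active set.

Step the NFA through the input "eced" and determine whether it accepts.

start: ε-closure({0}) = {0}
'e' @ 1: {1,2,4,6}
'c' @ 2: {3,5,8}
'e' @ 3: {9,10}
'd' @ 4: {11}  [accepting]
end set {11} — state 11 in

Answer: ACCEPT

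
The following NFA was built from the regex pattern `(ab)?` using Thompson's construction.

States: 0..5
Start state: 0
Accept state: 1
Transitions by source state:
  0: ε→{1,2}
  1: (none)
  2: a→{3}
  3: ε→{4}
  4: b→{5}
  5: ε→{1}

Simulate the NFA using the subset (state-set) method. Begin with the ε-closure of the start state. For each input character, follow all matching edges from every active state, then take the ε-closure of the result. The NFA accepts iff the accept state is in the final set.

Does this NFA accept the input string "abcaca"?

Answer: REJECT

Derivation:
initial (ε-close {0}): {0,1,2}
'a' @ 1: {3,4}
'b' @ 2: {1,5}  ✓accept
'c' @ 3: {}  — no active states
rest 'aca' ignored (set empty)
after full input: {}  (accept=1 not in)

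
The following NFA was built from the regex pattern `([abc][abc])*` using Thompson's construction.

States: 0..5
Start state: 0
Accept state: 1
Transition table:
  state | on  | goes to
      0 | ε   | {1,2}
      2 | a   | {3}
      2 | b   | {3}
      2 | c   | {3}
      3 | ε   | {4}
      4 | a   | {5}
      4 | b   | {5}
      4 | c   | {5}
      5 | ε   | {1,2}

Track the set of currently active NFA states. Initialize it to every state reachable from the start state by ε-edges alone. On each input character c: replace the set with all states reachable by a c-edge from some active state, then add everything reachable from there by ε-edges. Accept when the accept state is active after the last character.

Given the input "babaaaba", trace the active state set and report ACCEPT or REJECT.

Answer: ACCEPT

Steps:
S₀ = ε-closure({0}) = {0,1,2}
'b' @ 1: {3,4}
'a' @ 2: {1,2,5}  (accept∈set)
'b' @ 3: {3,4}
'a' @ 4: {1,2,5}  (accept∈set)
'a' @ 5: {3,4}
'a' @ 6: {1,2,5}  (accept∈set)
'b' @ 7: {3,4}
'a' @ 8: {1,2,5}  (accept∈set)
end set {1,2,5} — state 1 in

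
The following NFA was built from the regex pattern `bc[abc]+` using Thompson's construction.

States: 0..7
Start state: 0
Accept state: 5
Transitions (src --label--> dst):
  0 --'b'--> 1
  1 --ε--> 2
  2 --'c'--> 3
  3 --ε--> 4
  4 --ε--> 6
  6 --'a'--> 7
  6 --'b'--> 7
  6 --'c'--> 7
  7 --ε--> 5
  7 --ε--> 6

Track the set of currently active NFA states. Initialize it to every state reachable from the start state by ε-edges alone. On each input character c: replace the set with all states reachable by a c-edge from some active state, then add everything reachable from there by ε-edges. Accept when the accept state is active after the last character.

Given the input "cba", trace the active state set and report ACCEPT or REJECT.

initial (ε-close {0}): {0}
'c' @ 1: {}  — no active states
rest 'ba' ignored (set empty)
end set {} — state 5 not in

Answer: REJECT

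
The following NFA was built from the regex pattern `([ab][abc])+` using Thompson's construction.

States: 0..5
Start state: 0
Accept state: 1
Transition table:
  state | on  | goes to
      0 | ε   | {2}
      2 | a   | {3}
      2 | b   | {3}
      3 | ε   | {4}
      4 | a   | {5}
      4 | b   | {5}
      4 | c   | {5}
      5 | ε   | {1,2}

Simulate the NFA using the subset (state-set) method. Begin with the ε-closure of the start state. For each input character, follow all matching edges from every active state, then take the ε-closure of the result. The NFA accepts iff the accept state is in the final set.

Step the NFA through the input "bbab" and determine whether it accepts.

Answer: ACCEPT

Trace:
S₀ = ε-closure({0}) = {0,2}
'b' @ 1: {3,4}
'b' @ 2: {1,2,5}  ✓accept
'a' @ 3: {3,4}
'b' @ 4: {1,2,5}  ✓accept
final: {1,2,5}; accept 1 in set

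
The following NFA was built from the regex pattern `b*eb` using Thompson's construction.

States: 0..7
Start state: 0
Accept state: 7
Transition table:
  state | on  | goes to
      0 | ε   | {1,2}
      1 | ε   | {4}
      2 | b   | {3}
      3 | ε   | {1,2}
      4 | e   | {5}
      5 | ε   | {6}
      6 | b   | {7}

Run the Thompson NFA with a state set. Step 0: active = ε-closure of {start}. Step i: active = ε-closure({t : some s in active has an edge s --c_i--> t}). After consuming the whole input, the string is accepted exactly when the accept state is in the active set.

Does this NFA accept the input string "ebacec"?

Answer: REJECT

Trace:
initial (ε-close {0}): {0,1,2,4}
'e' @ 1: {5,6}
'b' @ 2: {7}  [accepting]
'a' @ 3: {}  — state set empty
rest 'cec' ignored (set empty)
final: {}; accept 7 not in set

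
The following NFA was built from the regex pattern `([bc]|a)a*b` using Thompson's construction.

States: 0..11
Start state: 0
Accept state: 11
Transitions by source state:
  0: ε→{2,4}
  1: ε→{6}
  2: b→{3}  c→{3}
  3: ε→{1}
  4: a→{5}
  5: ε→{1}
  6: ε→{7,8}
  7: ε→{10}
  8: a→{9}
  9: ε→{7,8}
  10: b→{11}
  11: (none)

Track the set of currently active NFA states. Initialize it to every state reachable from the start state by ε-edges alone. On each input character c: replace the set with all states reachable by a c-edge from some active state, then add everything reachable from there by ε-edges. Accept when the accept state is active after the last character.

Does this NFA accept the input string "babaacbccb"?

S₀ = ε-closure({0}) = {0,2,4}
'b' @ 1: {1,3,6,7,8,10}
'a' @ 2: {7,8,9,10}
'b' @ 3: {11}  (accept∈set)
'a' @ 4: {}  — no active states
rest 'acbccb' ignored (set empty)
final: {}; accept 11 not in set

Answer: REJECT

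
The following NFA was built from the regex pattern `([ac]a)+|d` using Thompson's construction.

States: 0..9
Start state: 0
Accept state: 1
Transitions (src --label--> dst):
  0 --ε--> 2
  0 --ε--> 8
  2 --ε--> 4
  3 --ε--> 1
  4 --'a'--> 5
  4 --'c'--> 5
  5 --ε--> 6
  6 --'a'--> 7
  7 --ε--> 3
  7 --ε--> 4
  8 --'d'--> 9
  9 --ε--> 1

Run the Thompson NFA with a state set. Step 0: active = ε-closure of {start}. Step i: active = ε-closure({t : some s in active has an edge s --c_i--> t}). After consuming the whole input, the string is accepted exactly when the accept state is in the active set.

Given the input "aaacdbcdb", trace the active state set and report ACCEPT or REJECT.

initial (ε-close {0}): {0,2,4,8}
'a' @ 1: {5,6}
'a' @ 2: {1,3,4,7}  (accept∈set)
'a' @ 3: {5,6}
'c' @ 4: {}  — no active states
rest 'dbcdb' ignored (set empty)
after full input: {}  (accept=1 not in)

Answer: REJECT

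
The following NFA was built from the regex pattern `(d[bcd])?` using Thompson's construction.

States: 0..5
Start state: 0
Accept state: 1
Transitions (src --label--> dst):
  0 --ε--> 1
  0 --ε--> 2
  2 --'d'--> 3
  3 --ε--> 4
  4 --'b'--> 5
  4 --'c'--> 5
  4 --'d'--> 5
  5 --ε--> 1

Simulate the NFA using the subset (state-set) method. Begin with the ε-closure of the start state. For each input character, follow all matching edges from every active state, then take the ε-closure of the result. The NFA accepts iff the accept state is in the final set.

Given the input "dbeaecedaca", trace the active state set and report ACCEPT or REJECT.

initial (ε-close {0}): {0,1,2}
'd' @ 1: {3,4}
'b' @ 2: {1,5}  (accept∈set)
'e' @ 3: {}  — no active states
rest 'aecedaca' ignored (set empty)
after full input: {}  (accept=1 not in)

Answer: REJECT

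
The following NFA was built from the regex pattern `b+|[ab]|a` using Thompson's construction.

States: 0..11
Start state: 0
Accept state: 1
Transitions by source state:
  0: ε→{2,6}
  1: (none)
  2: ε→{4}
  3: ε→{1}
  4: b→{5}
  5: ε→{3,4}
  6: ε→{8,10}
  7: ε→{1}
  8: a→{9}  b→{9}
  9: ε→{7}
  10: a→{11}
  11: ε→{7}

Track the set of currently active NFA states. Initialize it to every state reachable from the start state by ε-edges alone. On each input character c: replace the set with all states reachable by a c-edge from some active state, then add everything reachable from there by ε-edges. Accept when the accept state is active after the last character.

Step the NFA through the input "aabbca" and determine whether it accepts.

initial (ε-close {0}): {0,2,4,6,8,10}
'a' @ 1: {1,7,9,11}  [accepting]
'a' @ 2: {}  — state set empty
rest 'bbca' ignored (set empty)
final: {}; accept 1 not in set

Answer: REJECT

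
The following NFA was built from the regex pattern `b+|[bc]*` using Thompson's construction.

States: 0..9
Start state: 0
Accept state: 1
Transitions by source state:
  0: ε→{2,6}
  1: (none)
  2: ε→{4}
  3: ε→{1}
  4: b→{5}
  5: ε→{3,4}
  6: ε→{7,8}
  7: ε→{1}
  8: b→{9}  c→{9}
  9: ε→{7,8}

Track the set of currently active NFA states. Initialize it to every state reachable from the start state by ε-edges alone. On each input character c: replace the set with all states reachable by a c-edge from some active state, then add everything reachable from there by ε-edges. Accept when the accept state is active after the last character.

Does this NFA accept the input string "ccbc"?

S₀ = ε-closure({0}) = {0,1,2,4,6,7,8}
'c' @ 1: {1,7,8,9}  ✓accept
'c' @ 2: {1,7,8,9}  ✓accept
'b' @ 3: {1,7,8,9}  ✓accept
'c' @ 4: {1,7,8,9}  ✓accept
final: {1,7,8,9}; accept 1 in set

Answer: ACCEPT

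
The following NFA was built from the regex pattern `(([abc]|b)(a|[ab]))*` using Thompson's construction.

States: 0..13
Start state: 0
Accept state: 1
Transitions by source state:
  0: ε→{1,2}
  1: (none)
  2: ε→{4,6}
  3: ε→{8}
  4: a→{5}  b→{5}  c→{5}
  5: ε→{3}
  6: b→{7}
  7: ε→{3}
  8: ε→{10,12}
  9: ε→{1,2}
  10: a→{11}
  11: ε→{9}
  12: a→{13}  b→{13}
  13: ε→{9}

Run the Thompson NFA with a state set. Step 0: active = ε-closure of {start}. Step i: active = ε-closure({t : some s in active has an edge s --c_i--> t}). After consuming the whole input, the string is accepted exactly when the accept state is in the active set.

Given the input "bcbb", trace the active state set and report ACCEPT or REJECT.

Answer: REJECT

Steps:
start: ε-closure({0}) = {0,1,2,4,6}
'b' @ 1: {3,5,7,8,10,12}
'c' @ 2: {}  — no active states
rest 'bb' ignored (set empty)
end set {} — state 1 not in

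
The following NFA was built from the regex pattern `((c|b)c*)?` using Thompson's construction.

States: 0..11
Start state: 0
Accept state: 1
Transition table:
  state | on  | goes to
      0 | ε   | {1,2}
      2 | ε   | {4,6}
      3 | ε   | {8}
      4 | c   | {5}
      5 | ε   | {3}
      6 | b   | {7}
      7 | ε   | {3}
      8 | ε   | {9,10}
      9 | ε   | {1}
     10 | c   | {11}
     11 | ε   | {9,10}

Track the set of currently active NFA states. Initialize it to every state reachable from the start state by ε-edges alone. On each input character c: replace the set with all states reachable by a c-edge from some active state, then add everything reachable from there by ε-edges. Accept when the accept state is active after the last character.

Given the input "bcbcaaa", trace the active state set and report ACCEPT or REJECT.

Answer: REJECT

Derivation:
S₀ = ε-closure({0}) = {0,1,2,4,6}
'b' @ 1: {1,3,7,8,9,10}  ✓accept
'c' @ 2: {1,9,10,11}  ✓accept
'b' @ 3: {}  — state set empty
rest 'caaa' ignored (set empty)
after full input: {}  (accept=1 not in)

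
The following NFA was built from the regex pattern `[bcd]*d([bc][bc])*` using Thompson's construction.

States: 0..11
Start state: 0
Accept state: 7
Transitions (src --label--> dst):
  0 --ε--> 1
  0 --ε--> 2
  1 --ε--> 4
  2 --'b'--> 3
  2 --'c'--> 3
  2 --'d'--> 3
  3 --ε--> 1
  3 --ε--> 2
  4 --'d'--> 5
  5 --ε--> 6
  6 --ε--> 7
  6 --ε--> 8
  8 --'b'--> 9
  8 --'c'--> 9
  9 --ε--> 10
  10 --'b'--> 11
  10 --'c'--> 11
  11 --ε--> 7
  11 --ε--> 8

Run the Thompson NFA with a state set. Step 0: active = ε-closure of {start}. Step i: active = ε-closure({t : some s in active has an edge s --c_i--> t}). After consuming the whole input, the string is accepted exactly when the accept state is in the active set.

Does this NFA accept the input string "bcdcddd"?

Answer: ACCEPT

Steps:
start: ε-closure({0}) = {0,1,2,4}
'b' @ 1: {1,2,3,4}
'c' @ 2: {1,2,3,4}
'd' @ 3: {1,2,3,4,5,6,7,8}  ✓accept
'c' @ 4: {1,2,3,4,9,10}
'd' @ 5: {1,2,3,4,5,6,7,8}  ✓accept
'd' @ 6: {1,2,3,4,5,6,7,8}  ✓accept
'd' @ 7: {1,2,3,4,5,6,7,8}  ✓accept
after full input: {1,2,3,4,5,6,7,8}  (accept=7 in)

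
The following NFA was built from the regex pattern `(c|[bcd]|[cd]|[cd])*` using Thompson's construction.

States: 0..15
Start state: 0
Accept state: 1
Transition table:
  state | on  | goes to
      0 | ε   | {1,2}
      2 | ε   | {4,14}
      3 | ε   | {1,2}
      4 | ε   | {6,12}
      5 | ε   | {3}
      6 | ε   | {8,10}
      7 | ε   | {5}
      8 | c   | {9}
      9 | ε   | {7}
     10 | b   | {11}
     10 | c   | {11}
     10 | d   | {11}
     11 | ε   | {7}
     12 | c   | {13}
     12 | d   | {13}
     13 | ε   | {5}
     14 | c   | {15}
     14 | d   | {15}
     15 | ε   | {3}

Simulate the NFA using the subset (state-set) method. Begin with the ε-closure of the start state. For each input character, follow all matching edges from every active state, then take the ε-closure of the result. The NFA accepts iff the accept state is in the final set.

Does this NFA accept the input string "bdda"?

Answer: REJECT

Trace:
S₀ = ε-closure({0}) = {0,1,2,4,6,8,10,12,14}
'b' @ 1: {1,2,3,4,5,6,7,8,10,11,12,14}  (accept∈set)
'd' @ 2: {1,2,3,4,5,6,7,8,10,11,12,13,14,15}  (accept∈set)
'd' @ 3: {1,2,3,4,5,6,7,8,10,11,12,13,14,15}  (accept∈set)
'a' @ 4: {}  — state set empty
end set {} — state 1 not in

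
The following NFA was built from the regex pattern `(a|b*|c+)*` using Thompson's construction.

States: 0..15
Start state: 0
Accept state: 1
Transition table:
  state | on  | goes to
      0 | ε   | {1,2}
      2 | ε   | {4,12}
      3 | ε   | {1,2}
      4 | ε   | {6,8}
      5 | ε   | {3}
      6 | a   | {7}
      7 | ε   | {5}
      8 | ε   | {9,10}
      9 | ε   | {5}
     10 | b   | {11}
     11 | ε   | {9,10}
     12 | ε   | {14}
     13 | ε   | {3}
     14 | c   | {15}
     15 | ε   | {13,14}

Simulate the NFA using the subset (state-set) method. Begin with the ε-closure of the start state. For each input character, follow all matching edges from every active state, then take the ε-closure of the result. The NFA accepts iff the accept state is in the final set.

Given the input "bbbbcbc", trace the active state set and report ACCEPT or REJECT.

Answer: ACCEPT

Derivation:
start: ε-closure({0}) = {0,1,2,3,4,5,6,8,9,10,12,14}
'b' @ 1: {1,2,3,4,5,6,8,9,10,11,12,14}  ✓accept
'b' @ 2: {1,2,3,4,5,6,8,9,10,11,12,14}  ✓accept
'b' @ 3: {1,2,3,4,5,6,8,9,10,11,12,14}  ✓accept
'b' @ 4: {1,2,3,4,5,6,8,9,10,11,12,14}  ✓accept
'c' @ 5: {1,2,3,4,5,6,8,9,10,12,13,14,15}  ✓accept
'b' @ 6: {1,2,3,4,5,6,8,9,10,11,12,14}  ✓accept
'c' @ 7: {1,2,3,4,5,6,8,9,10,12,13,14,15}  ✓accept
after full input: {1,2,3,4,5,6,8,9,10,12,13,14,15}  (accept=1 in)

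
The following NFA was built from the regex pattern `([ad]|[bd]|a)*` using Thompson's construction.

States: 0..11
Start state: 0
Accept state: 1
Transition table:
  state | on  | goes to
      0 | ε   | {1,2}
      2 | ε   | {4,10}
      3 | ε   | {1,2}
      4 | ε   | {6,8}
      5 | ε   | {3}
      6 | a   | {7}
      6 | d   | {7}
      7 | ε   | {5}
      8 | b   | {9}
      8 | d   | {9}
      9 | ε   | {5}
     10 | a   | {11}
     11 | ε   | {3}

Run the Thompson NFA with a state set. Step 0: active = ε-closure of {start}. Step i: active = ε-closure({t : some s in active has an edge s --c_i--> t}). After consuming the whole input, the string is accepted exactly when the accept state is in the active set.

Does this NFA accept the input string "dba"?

Answer: ACCEPT

Trace:
start: ε-closure({0}) = {0,1,2,4,6,8,10}
'd' @ 1: {1,2,3,4,5,6,7,8,9,10}  ✓accept
'b' @ 2: {1,2,3,4,5,6,8,9,10}  ✓accept
'a' @ 3: {1,2,3,4,5,6,7,8,10,11}  ✓accept
end set {1,2,3,4,5,6,7,8,10,11} — state 1 in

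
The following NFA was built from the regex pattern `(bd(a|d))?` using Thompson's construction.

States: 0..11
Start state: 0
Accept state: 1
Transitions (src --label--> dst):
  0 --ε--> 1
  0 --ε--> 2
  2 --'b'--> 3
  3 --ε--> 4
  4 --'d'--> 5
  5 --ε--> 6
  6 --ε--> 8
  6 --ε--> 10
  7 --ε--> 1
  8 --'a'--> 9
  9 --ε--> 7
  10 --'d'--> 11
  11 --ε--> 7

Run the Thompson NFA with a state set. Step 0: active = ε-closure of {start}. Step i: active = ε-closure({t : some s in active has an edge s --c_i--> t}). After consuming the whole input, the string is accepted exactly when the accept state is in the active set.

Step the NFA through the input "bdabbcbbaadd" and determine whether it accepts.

Answer: REJECT

Derivation:
start: ε-closure({0}) = {0,1,2}
'b' @ 1: {3,4}
'd' @ 2: {5,6,8,10}
'a' @ 3: {1,7,9}  ✓accept
'b' @ 4: {}  — state set empty
rest 'bcbbaadd' ignored (set empty)
final: {}; accept 1 not in set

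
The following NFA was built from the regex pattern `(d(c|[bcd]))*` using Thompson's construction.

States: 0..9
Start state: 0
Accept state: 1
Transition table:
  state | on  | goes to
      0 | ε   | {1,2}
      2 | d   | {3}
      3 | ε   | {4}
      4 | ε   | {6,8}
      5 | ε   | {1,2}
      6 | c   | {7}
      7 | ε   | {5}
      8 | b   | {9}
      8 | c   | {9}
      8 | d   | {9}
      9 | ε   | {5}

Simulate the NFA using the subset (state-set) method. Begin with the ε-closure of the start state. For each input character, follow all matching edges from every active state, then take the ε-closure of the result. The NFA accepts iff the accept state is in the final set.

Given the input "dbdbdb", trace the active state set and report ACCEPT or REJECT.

Answer: ACCEPT

Trace:
start: ε-closure({0}) = {0,1,2}
'd' @ 1: {3,4,6,8}
'b' @ 2: {1,2,5,9}  ✓accept
'd' @ 3: {3,4,6,8}
'b' @ 4: {1,2,5,9}  ✓accept
'd' @ 5: {3,4,6,8}
'b' @ 6: {1,2,5,9}  ✓accept
final: {1,2,5,9}; accept 1 in set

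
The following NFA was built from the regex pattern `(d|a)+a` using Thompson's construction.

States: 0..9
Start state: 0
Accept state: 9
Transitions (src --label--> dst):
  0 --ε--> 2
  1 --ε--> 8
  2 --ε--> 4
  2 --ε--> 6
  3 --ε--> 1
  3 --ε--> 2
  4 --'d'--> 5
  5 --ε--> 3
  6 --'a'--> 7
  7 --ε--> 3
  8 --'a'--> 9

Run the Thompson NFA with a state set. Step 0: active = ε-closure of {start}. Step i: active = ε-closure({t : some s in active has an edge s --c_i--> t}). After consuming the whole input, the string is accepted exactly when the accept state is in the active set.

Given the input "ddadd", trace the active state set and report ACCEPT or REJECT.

Answer: REJECT

Derivation:
start: ε-closure({0}) = {0,2,4,6}
'd' @ 1: {1,2,3,4,5,6,8}
'd' @ 2: {1,2,3,4,5,6,8}
'a' @ 3: {1,2,3,4,6,7,8,9}  [accepting]
'd' @ 4: {1,2,3,4,5,6,8}
'd' @ 5: {1,2,3,4,5,6,8}
after full input: {1,2,3,4,5,6,8}  (accept=9 not in)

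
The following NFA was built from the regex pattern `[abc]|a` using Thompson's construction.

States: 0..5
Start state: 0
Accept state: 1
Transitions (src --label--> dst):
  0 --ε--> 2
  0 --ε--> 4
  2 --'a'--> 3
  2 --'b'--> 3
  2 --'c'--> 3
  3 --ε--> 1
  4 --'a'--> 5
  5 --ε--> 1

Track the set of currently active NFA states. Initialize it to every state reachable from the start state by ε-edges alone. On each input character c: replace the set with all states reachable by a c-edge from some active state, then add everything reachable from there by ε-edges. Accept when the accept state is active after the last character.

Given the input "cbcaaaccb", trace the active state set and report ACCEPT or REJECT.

Answer: REJECT

Steps:
initial (ε-close {0}): {0,2,4}
'c' @ 1: {1,3}  ✓accept
'b' @ 2: {}  — dead — no transitions
rest 'caaaccb' ignored (set empty)
end set {} — state 1 not in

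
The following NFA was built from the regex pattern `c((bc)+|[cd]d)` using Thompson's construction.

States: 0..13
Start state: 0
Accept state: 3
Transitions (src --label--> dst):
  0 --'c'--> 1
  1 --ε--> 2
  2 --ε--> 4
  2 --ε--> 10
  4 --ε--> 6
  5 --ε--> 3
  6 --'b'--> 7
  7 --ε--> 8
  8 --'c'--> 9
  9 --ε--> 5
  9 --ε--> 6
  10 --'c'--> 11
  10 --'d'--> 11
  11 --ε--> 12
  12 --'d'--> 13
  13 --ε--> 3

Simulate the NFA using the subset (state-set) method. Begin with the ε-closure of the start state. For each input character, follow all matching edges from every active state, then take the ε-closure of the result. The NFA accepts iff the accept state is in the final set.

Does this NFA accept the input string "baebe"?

Answer: REJECT

Trace:
S₀ = ε-closure({0}) = {0}
'b' @ 1: {}  — no active states
rest 'aebe' ignored (set empty)
after full input: {}  (accept=3 not in)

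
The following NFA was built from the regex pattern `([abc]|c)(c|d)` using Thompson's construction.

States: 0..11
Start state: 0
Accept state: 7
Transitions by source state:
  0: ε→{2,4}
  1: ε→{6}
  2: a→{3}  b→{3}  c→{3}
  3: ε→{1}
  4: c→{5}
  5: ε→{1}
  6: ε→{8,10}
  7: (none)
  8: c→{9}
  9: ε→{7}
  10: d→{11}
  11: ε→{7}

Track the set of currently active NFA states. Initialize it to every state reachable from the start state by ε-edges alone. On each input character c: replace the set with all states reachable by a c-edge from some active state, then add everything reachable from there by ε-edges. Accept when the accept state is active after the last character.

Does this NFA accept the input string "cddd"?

initial (ε-close {0}): {0,2,4}
'c' @ 1: {1,3,5,6,8,10}
'd' @ 2: {7,11}  (accept∈set)
'd' @ 3: {}  — state set empty
rest 'd' ignored (set empty)
after full input: {}  (accept=7 not in)

Answer: REJECT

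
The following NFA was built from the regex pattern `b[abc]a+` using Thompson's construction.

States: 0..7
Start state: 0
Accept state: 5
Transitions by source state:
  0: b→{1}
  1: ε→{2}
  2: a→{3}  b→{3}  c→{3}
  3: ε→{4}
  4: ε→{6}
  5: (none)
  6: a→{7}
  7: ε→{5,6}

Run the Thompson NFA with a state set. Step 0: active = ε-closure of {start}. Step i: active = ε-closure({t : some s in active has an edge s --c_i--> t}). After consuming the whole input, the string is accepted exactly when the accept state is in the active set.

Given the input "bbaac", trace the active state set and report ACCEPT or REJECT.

Answer: REJECT

Derivation:
S₀ = ε-closure({0}) = {0}
'b' @ 1: {1,2}
'b' @ 2: {3,4,6}
'a' @ 3: {5,6,7}  ✓accept
'a' @ 4: {5,6,7}  ✓accept
'c' @ 5: {}  — state set empty
after full input: {}  (accept=5 not in)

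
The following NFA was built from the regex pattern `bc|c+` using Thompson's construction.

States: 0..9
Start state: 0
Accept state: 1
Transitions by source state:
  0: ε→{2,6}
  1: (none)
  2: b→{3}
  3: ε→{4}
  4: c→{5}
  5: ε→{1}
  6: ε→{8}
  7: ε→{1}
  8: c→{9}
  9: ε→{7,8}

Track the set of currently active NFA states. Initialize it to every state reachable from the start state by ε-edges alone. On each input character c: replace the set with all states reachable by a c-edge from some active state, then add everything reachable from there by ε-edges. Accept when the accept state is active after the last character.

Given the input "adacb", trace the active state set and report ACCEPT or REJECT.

Answer: REJECT

Trace:
initial (ε-close {0}): {0,2,6,8}
'a' @ 1: {}  — no active states
rest 'dacb' ignored (set empty)
end set {} — state 1 not in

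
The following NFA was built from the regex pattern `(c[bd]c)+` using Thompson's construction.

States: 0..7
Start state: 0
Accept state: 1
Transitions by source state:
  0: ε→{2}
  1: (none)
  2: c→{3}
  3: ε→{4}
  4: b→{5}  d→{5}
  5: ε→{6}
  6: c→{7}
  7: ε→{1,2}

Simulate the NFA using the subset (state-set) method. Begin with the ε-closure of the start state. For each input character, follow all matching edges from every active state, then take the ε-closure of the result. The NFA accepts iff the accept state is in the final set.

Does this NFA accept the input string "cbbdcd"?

Answer: REJECT

Derivation:
S₀ = ε-closure({0}) = {0,2}
'c' @ 1: {3,4}
'b' @ 2: {5,6}
'b' @ 3: {}  — dead — no transitions
rest 'dcd' ignored (set empty)
after full input: {}  (accept=1 not in)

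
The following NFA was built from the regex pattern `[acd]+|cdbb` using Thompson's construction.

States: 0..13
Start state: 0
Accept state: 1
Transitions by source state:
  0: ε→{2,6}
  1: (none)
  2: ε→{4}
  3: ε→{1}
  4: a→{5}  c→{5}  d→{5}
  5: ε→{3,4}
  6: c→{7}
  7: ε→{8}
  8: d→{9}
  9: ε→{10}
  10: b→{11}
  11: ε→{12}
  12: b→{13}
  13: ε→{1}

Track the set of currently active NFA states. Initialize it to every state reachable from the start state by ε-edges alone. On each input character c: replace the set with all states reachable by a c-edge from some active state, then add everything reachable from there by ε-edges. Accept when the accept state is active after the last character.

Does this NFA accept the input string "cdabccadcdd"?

Answer: REJECT

Steps:
start: ε-closure({0}) = {0,2,4,6}
'c' @ 1: {1,3,4,5,7,8}  (accept∈set)
'd' @ 2: {1,3,4,5,9,10}  (accept∈set)
'a' @ 3: {1,3,4,5}  (accept∈set)
'b' @ 4: {}  — no active states
rest 'ccadcdd' ignored (set empty)
end set {} — state 1 not in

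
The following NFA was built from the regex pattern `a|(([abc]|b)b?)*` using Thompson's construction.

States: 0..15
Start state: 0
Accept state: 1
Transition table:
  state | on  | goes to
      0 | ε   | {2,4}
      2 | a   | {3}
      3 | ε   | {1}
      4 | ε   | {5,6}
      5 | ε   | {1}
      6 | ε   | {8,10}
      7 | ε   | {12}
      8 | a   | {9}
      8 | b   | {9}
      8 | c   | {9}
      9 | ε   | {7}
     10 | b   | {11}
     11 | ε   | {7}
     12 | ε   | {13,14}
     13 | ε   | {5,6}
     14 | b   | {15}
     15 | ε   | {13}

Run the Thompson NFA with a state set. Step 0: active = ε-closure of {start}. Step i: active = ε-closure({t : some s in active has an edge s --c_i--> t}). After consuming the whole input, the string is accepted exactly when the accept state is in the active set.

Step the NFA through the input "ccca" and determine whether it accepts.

Answer: ACCEPT

Trace:
initial (ε-close {0}): {0,1,2,4,5,6,8,10}
'c' @ 1: {1,5,6,7,8,9,10,12,13,14}  [accepting]
'c' @ 2: {1,5,6,7,8,9,10,12,13,14}  [accepting]
'c' @ 3: {1,5,6,7,8,9,10,12,13,14}  [accepting]
'a' @ 4: {1,5,6,7,8,9,10,12,13,14}  [accepting]
final: {1,5,6,7,8,9,10,12,13,14}; accept 1 in set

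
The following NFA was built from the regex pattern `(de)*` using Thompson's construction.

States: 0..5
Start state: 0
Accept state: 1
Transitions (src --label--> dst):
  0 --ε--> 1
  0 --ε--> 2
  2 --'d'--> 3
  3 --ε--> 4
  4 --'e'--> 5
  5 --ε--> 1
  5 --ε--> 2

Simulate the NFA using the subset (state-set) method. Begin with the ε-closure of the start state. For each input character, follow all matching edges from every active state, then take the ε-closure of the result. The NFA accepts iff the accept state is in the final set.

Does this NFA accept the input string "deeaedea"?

Answer: REJECT

Trace:
S₀ = ε-closure({0}) = {0,1,2}
'd' @ 1: {3,4}
'e' @ 2: {1,2,5}  ✓accept
'e' @ 3: {}  — dead — no transitions
rest 'aedea' ignored (set empty)
after full input: {}  (accept=1 not in)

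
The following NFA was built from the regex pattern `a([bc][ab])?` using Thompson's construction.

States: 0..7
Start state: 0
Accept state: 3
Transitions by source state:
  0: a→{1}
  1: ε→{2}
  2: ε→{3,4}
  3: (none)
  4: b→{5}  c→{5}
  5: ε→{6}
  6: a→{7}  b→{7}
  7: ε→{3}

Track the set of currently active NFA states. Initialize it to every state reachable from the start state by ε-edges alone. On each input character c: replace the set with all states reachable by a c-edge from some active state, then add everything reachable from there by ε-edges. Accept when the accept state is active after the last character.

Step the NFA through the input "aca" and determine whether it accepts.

initial (ε-close {0}): {0}
'a' @ 1: {1,2,3,4}  [accepting]
'c' @ 2: {5,6}
'a' @ 3: {3,7}  [accepting]
final: {3,7}; accept 3 in set

Answer: ACCEPT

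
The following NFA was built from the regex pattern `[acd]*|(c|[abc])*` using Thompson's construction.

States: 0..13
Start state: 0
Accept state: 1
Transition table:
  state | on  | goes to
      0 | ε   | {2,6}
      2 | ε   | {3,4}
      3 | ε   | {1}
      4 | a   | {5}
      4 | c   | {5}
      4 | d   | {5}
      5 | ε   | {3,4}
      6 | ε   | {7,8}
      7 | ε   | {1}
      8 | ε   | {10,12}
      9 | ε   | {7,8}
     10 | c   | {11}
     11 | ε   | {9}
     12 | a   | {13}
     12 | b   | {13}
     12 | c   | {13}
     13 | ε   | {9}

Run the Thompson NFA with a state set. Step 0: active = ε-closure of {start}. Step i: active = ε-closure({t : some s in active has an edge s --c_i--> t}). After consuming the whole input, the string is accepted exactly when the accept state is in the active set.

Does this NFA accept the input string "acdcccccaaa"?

S₀ = ε-closure({0}) = {0,1,2,3,4,6,7,8,10,12}
'a' @ 1: {1,3,4,5,7,8,9,10,12,13}  [accepting]
'c' @ 2: {1,3,4,5,7,8,9,10,11,12,13}  [accepting]
'd' @ 3: {1,3,4,5}  [accepting]
'c' @ 4: {1,3,4,5}  [accepting]
'c' @ 5: {1,3,4,5}  [accepting]
'c' @ 6: {1,3,4,5}  [accepting]
'c' @ 7: {1,3,4,5}  [accepting]
'c' @ 8: {1,3,4,5}  [accepting]
'a' @ 9: {1,3,4,5}  [accepting]
'a' @ 10: {1,3,4,5}  [accepting]
'a' @ 11: {1,3,4,5}  [accepting]
final: {1,3,4,5}; accept 1 in set

Answer: ACCEPT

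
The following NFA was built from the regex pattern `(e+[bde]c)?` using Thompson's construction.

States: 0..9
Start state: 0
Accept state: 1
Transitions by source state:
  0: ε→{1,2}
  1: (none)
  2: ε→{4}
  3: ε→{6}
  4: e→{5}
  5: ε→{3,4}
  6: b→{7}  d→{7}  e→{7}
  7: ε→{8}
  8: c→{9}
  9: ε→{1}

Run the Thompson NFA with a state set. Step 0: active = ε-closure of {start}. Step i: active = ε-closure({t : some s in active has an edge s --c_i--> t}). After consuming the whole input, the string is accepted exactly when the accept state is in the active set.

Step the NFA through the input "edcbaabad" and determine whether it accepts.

initial (ε-close {0}): {0,1,2,4}
'e' @ 1: {3,4,5,6}
'd' @ 2: {7,8}
'c' @ 3: {1,9}  (accept∈set)
'b' @ 4: {}  — no active states
rest 'aabad' ignored (set empty)
end set {} — state 1 not in

Answer: REJECT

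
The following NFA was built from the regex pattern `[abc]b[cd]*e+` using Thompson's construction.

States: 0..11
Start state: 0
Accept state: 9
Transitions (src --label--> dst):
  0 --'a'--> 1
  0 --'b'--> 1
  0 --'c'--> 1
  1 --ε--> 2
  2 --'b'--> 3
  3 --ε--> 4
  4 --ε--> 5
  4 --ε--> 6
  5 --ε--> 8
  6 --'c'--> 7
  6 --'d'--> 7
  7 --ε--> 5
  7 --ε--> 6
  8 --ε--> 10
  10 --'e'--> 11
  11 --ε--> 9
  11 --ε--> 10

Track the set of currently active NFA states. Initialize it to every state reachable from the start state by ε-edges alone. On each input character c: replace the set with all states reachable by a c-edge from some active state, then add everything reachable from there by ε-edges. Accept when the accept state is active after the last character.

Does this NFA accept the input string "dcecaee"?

Answer: REJECT

Trace:
S₀ = ε-closure({0}) = {0}
'd' @ 1: {}  — state set empty
rest 'cecaee' ignored (set empty)
final: {}; accept 9 not in set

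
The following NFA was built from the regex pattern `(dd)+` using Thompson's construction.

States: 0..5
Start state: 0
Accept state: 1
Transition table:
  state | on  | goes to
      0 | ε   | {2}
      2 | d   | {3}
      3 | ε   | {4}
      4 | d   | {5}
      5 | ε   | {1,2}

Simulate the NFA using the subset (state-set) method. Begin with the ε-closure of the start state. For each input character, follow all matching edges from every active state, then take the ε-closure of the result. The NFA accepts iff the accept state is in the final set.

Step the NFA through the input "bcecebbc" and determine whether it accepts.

initial (ε-close {0}): {0,2}
'b' @ 1: {}  — state set empty
rest 'cecebbc' ignored (set empty)
end set {} — state 1 not in

Answer: REJECT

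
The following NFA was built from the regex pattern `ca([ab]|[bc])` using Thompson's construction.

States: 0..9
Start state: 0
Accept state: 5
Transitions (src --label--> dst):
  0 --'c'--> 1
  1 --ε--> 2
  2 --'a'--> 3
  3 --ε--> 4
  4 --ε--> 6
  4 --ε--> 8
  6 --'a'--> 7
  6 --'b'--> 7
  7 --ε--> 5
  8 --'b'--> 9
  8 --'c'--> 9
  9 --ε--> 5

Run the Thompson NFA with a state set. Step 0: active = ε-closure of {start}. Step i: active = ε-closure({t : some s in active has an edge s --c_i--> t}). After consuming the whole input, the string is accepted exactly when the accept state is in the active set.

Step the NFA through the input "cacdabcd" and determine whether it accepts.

S₀ = ε-closure({0}) = {0}
'c' @ 1: {1,2}
'a' @ 2: {3,4,6,8}
'c' @ 3: {5,9}  (accept∈set)
'd' @ 4: {}  — state set empty
rest 'abcd' ignored (set empty)
end set {} — state 5 not in

Answer: REJECT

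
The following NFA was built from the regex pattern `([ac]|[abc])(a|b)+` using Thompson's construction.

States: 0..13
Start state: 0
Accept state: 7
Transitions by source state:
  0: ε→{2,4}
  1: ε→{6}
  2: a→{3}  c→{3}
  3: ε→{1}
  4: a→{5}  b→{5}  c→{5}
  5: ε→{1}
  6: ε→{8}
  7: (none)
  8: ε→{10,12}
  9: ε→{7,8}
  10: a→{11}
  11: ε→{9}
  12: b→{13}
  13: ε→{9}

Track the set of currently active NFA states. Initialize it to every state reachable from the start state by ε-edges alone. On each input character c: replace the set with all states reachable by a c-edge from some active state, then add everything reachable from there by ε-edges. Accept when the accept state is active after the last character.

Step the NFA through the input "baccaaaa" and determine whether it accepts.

Answer: REJECT

Trace:
initial (ε-close {0}): {0,2,4}
'b' @ 1: {1,5,6,8,10,12}
'a' @ 2: {7,8,9,10,11,12}  ✓accept
'c' @ 3: {}  — no active states
rest 'caaaa' ignored (set empty)
after full input: {}  (accept=7 not in)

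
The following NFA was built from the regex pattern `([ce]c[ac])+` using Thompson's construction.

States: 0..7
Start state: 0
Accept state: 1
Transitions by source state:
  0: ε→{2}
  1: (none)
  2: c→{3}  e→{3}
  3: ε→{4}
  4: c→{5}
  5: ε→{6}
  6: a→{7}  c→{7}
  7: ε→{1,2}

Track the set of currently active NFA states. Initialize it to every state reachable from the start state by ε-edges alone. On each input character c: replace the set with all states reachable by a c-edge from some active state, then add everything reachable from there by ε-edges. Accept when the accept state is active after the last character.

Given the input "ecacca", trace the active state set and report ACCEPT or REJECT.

S₀ = ε-closure({0}) = {0,2}
'e' @ 1: {3,4}
'c' @ 2: {5,6}
'a' @ 3: {1,2,7}  (accept∈set)
'c' @ 4: {3,4}
'c' @ 5: {5,6}
'a' @ 6: {1,2,7}  (accept∈set)
end set {1,2,7} — state 1 in

Answer: ACCEPT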